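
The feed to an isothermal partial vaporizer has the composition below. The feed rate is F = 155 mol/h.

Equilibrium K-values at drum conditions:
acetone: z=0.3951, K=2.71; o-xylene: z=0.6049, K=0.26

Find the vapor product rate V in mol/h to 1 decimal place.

Rachford–Rice: g(β) = Σ zᵢ(Kᵢ−1)/(1+β(Kᵢ−1)) = 0.
Feasibility: ΣzᵢKᵢ = 1.2280, Σzᵢ/Kᵢ = 2.4723 — both > 1, two phases present.
Binary case is linear: z₁(K₁−1)(1+β(K₂−1)) + z₂(K₂−1)(1+β(K₁−1)) = 0
⇒ β = [z₁(K₁−1)+z₂(K₂−1)] / [−(K₁−1)(K₂−1)] = 0.22800/1.26540 = 0.1802
Then V = β·F = 0.1802·155 = 27.9 mol/h and L = F − V = 127.1 mol/h.

V = 27.9 mol/h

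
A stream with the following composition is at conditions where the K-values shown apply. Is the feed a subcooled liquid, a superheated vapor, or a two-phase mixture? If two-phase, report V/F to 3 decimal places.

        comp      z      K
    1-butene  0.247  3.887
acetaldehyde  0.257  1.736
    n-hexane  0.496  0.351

two-phase, V/F = 0.447

ΣzᵢKᵢ = 1.580; Σzᵢ/Kᵢ = 1.625.
Both exceed 1, so a two-phase solution exists.
Let ψ = V/F and solve Σ zᵢ(Kᵢ−1)/(1+ψ(Kᵢ−1)) = 0.
Newton iteration, ψ⁰ = 0.46:
  ψ = 0.460: g = -0.0113, g' = -0.882 → ψ = 0.447
Converged at ψ = 0.447.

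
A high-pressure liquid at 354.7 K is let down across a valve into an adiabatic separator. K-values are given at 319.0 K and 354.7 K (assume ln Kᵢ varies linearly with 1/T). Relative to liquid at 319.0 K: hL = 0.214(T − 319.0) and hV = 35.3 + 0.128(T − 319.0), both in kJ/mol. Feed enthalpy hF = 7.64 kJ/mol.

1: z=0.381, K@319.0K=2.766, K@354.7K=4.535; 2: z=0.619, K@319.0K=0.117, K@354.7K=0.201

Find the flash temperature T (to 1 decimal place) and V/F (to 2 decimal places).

T = 328.8 K, V/F = 0.16

Adiabatic flash: solve Rachford–Rice at each trial T, then check hF = ψ·hV(T) + (1−ψ)·hL(T).
  T = 319.0 K: K = (2.766, 0.117), RR gives ψ = 0.081, H_out = 2.858 kJ/mol
  T = 354.7 K: K = (4.535, 0.201), RR gives ψ = 0.302, H_out = 17.365 kJ/mol
  T = 336.9 K: K = (3.591, 0.156), RR gives ψ = 0.212, H_out = 10.999 kJ/mol
  T = 327.9 K: K = (3.161, 0.135), RR gives ψ = 0.154, H_out = 7.228 kJ/mol
  T = 332.4 K: K = (3.372, 0.145), RR gives ψ = 0.185, H_out = 9.178 kJ/mol
  T = 330.1 K: K = (3.263, 0.140), RR gives ψ = 0.170, H_out = 8.199 kJ/mol
Linear interpolation between T = 327.9 (H_out = 7.228) and T = 330.1 (H_out = 8.199) on hF = 7.64 gives T ≈ 328.8 K, at which ψ = 0.16.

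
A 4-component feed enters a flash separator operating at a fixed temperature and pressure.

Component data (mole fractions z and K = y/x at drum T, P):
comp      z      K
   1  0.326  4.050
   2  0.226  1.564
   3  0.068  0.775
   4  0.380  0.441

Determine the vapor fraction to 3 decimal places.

ψ = 0.762

Let ψ = V/F and solve Σ zᵢ(Kᵢ−1)/(1+ψ(Kᵢ−1)) = 0.
g(0) = ΣzᵢKᵢ − 1 = 0.894 and g(1) = 1 − Σzᵢ/Kᵢ = -0.174, so a root lies in (0, 1).
Iterate (Newton) starting at ψ = 0.66:
  ψ = 0.660: g = 0.0683, g' = -0.675 → ψ = 0.761
  ψ = 0.761: g = 0.0003, g' = -0.675 → ψ = 0.762
Converged at ψ = 0.762.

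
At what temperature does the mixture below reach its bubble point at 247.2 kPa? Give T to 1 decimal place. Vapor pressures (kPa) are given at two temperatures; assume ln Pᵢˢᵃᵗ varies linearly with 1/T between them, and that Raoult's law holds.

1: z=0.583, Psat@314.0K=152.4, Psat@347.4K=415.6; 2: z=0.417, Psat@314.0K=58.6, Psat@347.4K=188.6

Bubble-point temperature: ΣzᵢPᵢˢᵃᵗ(T) = P. Interpolate ln Pᵢˢᵃᵗ = aᵢ + bᵢ/T.
  T = 314.0 K: ΣzᵢPᵢˢᵃᵗ = 113.29 kPa
  T = 347.4 K: ΣzᵢPᵢˢᵃᵗ = 320.94 kPa
  T = 330.7 K: ΣzᵢPᵢˢᵃᵗ = 195.64 kPa
  T = 339.0 K: ΣzᵢPᵢˢᵃᵗ = 251.70 kPa
  T = 334.9 K: ΣzᵢPᵢˢᵃᵗ = 222.58 kPa
  T = 336.9 K: ΣzᵢPᵢˢᵃᵗ = 236.43 kPa
Interpolating between 336.9 K and 339.0 K gives T ≈ 338.4 K.

T = 338.4 K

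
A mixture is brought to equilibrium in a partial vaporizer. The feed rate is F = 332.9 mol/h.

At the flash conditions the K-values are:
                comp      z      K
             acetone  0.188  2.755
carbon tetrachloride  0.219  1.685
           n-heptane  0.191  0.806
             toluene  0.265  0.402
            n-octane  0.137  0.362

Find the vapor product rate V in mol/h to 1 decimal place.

Let ψ = V/F and solve Σ zᵢ(Kᵢ−1)/(1+ψ(Kᵢ−1)) = 0.
Feasibility: ΣzᵢKᵢ = 1.197, Σzᵢ/Kᵢ = 1.473 — both > 1, two phases present.
Newton iteration, ψ⁰ = 0.5:
  ψ = 0.500: g = -0.1080, g' = -0.543 → ψ = 0.301
  ψ = 0.301: g = -0.0007, g' = -0.553 → ψ = 0.300
Converged at ψ = 0.300.
Then V = ψ·F = 0.3001·332.9 = 99.9 mol/h and L = F − V = 233.0 mol/h.

V = 99.9 mol/h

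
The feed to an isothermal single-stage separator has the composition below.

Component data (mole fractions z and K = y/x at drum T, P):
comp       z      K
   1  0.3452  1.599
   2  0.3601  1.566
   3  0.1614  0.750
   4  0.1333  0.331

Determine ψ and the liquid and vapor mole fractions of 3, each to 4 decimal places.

ψ = 0.8861, x_3 = 0.2073, y_3 = 0.1555

Newton iteration, ψ⁰ = 0.5:
  ψ = 0.5000: g = 0.13786, g' = -0.2913 → ψ = 0.9733
  ψ = 0.9733: g = -0.04688, g' = -0.6051 → ψ = 0.8958
  ψ = 0.8958: g = -0.00472, g' = -0.4915 → ψ = 0.8862
  ψ = 0.8862: g = -0.00005, g' = -0.4806 → ψ = 0.8861
Converged at ψ = 0.8861.
Compositions from xᵢ = zᵢ/(1+ψ(Kᵢ−1)), yᵢ = Kᵢxᵢ:
  1: x = 0.2255, y = 0.3606
  2: x = 0.2398, y = 0.3756
  3: x = 0.2073, y = 0.1555
  4: x = 0.3273, y = 0.1083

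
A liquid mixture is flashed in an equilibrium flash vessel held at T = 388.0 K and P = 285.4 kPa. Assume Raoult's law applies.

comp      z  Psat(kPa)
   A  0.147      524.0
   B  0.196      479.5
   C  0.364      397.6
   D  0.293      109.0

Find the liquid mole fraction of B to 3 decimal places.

x_B = 0.138

Raoult's law: Kᵢ = Pᵢˢᵃᵗ/P = Pᵢˢᵃᵗ/285.4.
  K_A = 524.0/285.4 = 1.83602, K_B = 479.5/285.4 = 1.68010, K_C = 397.6/285.4 = 1.39313, K_D = 109.0/285.4 = 0.38192
Let ψ = V/F and solve Σ zᵢ(Kᵢ−1)/(1+ψ(Kᵢ−1)) = 0.
g(0) = ΣzᵢKᵢ − 1 = 0.218 and g(1) = 1 − Σzᵢ/Kᵢ = -0.225, so a root lies in (0, 1).
Iterate (Newton) starting at ψ = 0.5:
  ψ = 0.500: g = 0.0436, g' = -0.375 → ψ = 0.616
  ψ = 0.616: g = -0.0023, g' = -0.418 → ψ = 0.611
Converged at ψ = 0.611.
Compositions from xᵢ = zᵢ/(1+ψ(Kᵢ−1)), yᵢ = Kᵢxᵢ:
  A: x = 0.097, y = 0.179
  B: x = 0.138, y = 0.233
  C: x = 0.294, y = 0.409
  D: x = 0.471, y = 0.180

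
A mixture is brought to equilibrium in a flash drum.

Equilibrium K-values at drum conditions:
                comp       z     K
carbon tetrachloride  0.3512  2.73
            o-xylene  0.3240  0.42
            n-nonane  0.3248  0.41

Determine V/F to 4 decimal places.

V/F = 0.2253

Material balance + equilibrium reduce to Σ zᵢ(Kᵢ−1)/(1+V/F(Kᵢ−1)) = 0.
Check two-phase: ΣzᵢKᵢ = 1.2280 > 1 and Σzᵢ/Kᵢ = 1.6923 > 1, so g(0) = 0.2280 > 0 and g(1) = -0.6923 < 0.
Iterate (Newton) starting at V/F = 0.5:
  V/F = 0.5000: g = -0.21072, g' = -0.7459 → V/F = 0.2175
  V/F = 0.2175: g = 0.00658, g' = -0.8465 → V/F = 0.2253
Converged at V/F = 0.2253.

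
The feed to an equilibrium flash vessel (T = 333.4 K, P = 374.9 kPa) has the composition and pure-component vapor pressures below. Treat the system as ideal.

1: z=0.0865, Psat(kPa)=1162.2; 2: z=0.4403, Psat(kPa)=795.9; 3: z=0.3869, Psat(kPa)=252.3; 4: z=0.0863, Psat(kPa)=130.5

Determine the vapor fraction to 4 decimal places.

Raoult's law: Kᵢ = Pᵢˢᵃᵗ/P = Pᵢˢᵃᵗ/374.9.
  K_1 = 1162.2/374.9 = 3.100027, K_2 = 795.9/374.9 = 2.122966, K_3 = 252.3/374.9 = 0.672979, K_4 = 130.5/374.9 = 0.348093
Let ψ = V/F and solve Σ zᵢ(Kᵢ−1)/(1+ψ(Kᵢ−1)) = 0.
Check two-phase: ΣzᵢKᵢ = 1.4933 > 1 and Σzᵢ/Kᵢ = 1.0581 > 1, so g(0) = 0.4933 > 0 and g(1) = -0.0581 < 0.
Iterate (Newton) starting at ψ = 0.35:
  ψ = 0.3500: g = 0.24387, g' = -0.5272 → ψ = 0.8126
  ψ = 0.8126: g = 0.03370, g' = -0.4465 → ψ = 0.8881
  ψ = 0.8881: g = -0.00096, g' = -0.4747 → ψ = 0.8861
Converged at ψ = 0.8860.

ψ = 0.8860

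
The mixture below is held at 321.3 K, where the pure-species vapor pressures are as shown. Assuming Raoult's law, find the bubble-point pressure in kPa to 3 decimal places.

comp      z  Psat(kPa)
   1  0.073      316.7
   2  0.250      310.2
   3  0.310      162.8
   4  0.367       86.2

At the bubble point ψ → 0, so ΣzᵢKᵢ = 1 with Kᵢ = Pᵢˢᵃᵗ/P ⇒ P = ΣzᵢPᵢˢᵃᵗ.
P = 0.073·316.7 + 0.250·310.2 + 0.310·162.8 + 0.367·86.2 = 182.773 kPa

Pbub = 182.773 kPa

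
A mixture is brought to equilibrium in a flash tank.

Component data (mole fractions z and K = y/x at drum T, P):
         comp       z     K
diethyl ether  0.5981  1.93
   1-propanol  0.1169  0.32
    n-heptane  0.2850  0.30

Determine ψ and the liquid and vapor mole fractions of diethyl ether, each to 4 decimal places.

Iterate (Newton) starting at ψ = 0.53:
  ψ = 0.5300: g = -0.06887, g' = -0.7172 → ψ = 0.4340
  ψ = 0.4340: g = -0.00303, g' = -0.6595 → ψ = 0.4294
Converged at ψ = 0.4294.
Compositions from xᵢ = zᵢ/(1+ψ(Kᵢ−1)), yᵢ = Kᵢxᵢ:
  diethyl ether: x = 0.4274, y = 0.8249
  1-propanol: x = 0.1651, y = 0.0528
  n-heptane: x = 0.4075, y = 0.1222

ψ = 0.4294, x_diethyl ether = 0.4274, y_diethyl ether = 0.8249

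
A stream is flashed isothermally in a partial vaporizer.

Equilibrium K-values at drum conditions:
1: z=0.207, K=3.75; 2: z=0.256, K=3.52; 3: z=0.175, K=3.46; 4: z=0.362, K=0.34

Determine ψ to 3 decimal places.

Rachford–Rice: g(ψ) = Σ zᵢ(Kᵢ−1)/(1+ψ(Kᵢ−1)) = 0.
g(0) = ΣzᵢKᵢ − 1 = 1.406 and g(1) = 1 − Σzᵢ/Kᵢ = -0.243, so a root lies in (0, 1).
Newton–Raphson from ψ = 0.5:
  ψ = 0.500: g = 0.3616, g' = -1.160 → ψ = 0.812
  ψ = 0.812: g = 0.0170, g' = -1.175 → ψ = 0.826
Converged at ψ = 0.826.

ψ = 0.826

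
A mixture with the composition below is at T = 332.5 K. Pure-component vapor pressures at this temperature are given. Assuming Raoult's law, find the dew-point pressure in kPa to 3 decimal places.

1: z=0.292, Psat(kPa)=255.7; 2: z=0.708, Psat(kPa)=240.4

At the dew point ψ → 1, so Σzᵢ/Kᵢ = 1 with Kᵢ = Pᵢˢᵃᵗ/P ⇒ 1/P = Σzᵢ/Pᵢˢᵃᵗ.
1/P = 0.292/255.7 + 0.708/240.4 = 0.004087 ⇒ P = 244.675 kPa

Pdew = 244.675 kPa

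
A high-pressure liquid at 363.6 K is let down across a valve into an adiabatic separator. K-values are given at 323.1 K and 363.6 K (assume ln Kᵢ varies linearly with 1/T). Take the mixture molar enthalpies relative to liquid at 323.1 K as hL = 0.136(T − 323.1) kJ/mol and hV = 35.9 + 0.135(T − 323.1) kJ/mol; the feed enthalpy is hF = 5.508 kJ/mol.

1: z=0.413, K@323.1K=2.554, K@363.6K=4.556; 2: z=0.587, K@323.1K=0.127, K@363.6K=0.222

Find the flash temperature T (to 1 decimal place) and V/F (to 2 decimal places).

T = 327.2 K, V/F = 0.14

Adiabatic flash: solve Rachford–Rice at each trial T, then check hF = ψ·hV(T) + (1−ψ)·hL(T).
  T = 323.1 K: K = (2.554, 0.127), RR gives ψ = 0.095, H_out = 3.423 kJ/mol
  T = 363.6 K: K = (4.556, 0.222), RR gives ψ = 0.366, H_out = 18.625 kJ/mol
  T = 343.4 K: K = (3.472, 0.171), RR gives ψ = 0.261, H_out = 12.113 kJ/mol
  T = 333.2 K: K = (2.990, 0.148), RR gives ψ = 0.190, H_out = 8.180 kJ/mol
  T = 328.1 K: K = (2.764, 0.137), RR gives ψ = 0.146, H_out = 5.918 kJ/mol
  T = 325.6 K: K = (2.658, 0.132), RR gives ψ = 0.122, H_out = 4.710 kJ/mol
  T = 326.9 K: K = (2.713, 0.135), RR gives ψ = 0.135, H_out = 5.348 kJ/mol
Linear interpolation between T = 326.9 (H_out = 5.348) and T = 328.1 (H_out = 5.918) on hF = 5.508 gives T ≈ 327.2 K, at which ψ = 0.14.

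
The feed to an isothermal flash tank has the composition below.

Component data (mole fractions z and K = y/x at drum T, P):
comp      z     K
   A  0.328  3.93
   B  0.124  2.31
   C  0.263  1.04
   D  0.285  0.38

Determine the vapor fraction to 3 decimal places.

Let ψ = V/F and solve Σ zᵢ(Kᵢ−1)/(1+ψ(Kᵢ−1)) = 0.
Feasibility: ΣzᵢKᵢ = 1.957, Σzᵢ/Kᵢ = 1.140 — both > 1, two phases present.
Newton iteration, ψ⁰ = 0.31:
  ψ = 0.310: g = 0.4108, g' = -1.049 → ψ = 0.702
  ψ = 0.702: g = 0.0967, g' = -0.703 → ψ = 0.839
  ψ = 0.839: g = -0.0029, g' = -0.760 → ψ = 0.835
Converged at ψ = 0.835.

ψ = 0.835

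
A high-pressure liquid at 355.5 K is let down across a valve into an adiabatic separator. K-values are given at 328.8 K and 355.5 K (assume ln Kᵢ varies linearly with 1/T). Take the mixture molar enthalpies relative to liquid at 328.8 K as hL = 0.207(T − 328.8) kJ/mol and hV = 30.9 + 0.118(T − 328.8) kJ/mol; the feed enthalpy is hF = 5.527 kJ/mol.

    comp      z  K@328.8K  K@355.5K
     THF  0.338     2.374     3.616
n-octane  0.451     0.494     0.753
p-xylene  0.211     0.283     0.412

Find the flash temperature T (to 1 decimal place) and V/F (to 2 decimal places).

T = 331.5 K, V/F = 0.16

Adiabatic flash: solve Rachford–Rice at each trial T, then check hF = ψ·hV(T) + (1−ψ)·hL(T).
  T = 328.8 K: K = (2.374, 0.494, 0.283), RR gives ψ = 0.107, H_out = 3.296 kJ/mol
  T = 355.5 K: K = (3.616, 0.753, 0.412), RR gives ψ = 0.639, H_out = 23.751 kJ/mol
  T = 342.1 K: K = (2.952, 0.614, 0.344), RR gives ψ = 0.366, H_out = 13.634 kJ/mol
  T = 335.5 K: K = (2.655, 0.553, 0.313), RR gives ψ = 0.241, H_out = 8.687 kJ/mol
  T = 332.1 K: K = (2.510, 0.522, 0.297), RR gives ψ = 0.174, H_out = 6.022 kJ/mol
  T = 330.5 K: K = (2.443, 0.508, 0.290), RR gives ψ = 0.142, H_out = 4.721 kJ/mol
Linear interpolation between T = 330.5 (H_out = 4.721) and T = 332.1 (H_out = 6.022) on hF = 5.527 gives T ≈ 331.5 K, at which ψ = 0.16.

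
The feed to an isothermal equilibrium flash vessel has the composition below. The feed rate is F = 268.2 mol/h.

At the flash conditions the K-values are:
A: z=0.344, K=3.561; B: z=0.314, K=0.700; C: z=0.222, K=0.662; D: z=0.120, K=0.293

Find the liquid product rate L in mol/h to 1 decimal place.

Iterate (Newton) starting at ψ = 0.67:
  ψ = 0.670: g = -0.0517, g' = -0.609 → ψ = 0.585
Converged at ψ = 0.585.
Then V = ψ·F = 0.5853·268.2 = 157.0 mol/h and L = F − V = 111.2 mol/h.

L = 111.2 mol/h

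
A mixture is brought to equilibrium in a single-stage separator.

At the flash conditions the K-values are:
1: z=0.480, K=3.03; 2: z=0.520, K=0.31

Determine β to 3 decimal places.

Binary case is linear: z₁(K₁−1)(1+β(K₂−1)) + z₂(K₂−1)(1+β(K₁−1)) = 0
⇒ β = [z₁(K₁−1)+z₂(K₂−1)] / [−(K₁−1)(K₂−1)] = 0.6156/1.4007 = 0.439

β = 0.439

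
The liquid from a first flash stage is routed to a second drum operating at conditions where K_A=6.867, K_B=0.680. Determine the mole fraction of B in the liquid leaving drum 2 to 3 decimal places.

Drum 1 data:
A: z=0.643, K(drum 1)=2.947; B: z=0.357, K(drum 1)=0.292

x_B (drum 2) = 0.948

Drum 1:
Rachford–Rice: g(ψ₁) = Σ zᵢ(Kᵢ−1)/(1+ψ₁(Kᵢ−1)) = 0.
Check two-phase: ΣzᵢKᵢ = 1.999 > 1 and Σzᵢ/Kᵢ = 1.441 > 1, so g(0) = 0.999 > 0 and g(1) = -0.441 < 0.
Binary case is linear: z₁(K₁−1)(1+ψ₁(K₂−1)) + z₂(K₂−1)(1+ψ₁(K₁−1)) = 0
⇒ ψ₁ = [z₁(K₁−1)+z₂(K₂−1)] / [−(K₁−1)(K₂−1)] = 0.9992/1.3785 = 0.725
Drum-1 compositions:
  A: x = 0.267, y = 0.786
  B: x = 0.733, y = 0.214
Drum-2 feed = drum-1 liquid: z₂ = (0.2667, 0.7333).
Drum 2:
Material balance + equilibrium reduce to Σ zᵢ(Kᵢ−1)/(1+ψ₂(Kᵢ−1)) = 0.
Feasibility: ΣzᵢKᵢ = 2.330, Σzᵢ/Kᵢ = 1.117 — both > 1, two phases present.
Binary case is linear: z₁(K₁−1)(1+ψ₂(K₂−1)) + z₂(K₂−1)(1+ψ₂(K₁−1)) = 0
⇒ ψ₂ = [z₁(K₁−1)+z₂(K₂−1)] / [−(K₁−1)(K₂−1)] = 1.3299/1.8774 = 0.708
  A: x = 0.052, y = 0.355
  B: x = 0.948, y = 0.645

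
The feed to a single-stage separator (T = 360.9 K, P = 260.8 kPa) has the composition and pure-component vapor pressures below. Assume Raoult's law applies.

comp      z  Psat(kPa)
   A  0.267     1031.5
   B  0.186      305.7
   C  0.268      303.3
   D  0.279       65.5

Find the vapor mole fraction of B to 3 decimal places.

Raoult's law: Kᵢ = Pᵢˢᵃᵗ/P = Pᵢˢᵃᵗ/260.8.
  K_A = 1031.5/260.8 = 3.95514, K_B = 305.7/260.8 = 1.17216, K_C = 303.3/260.8 = 1.16296, K_D = 65.5/260.8 = 0.25115
Let β = V/F and solve Σ zᵢ(Kᵢ−1)/(1+β(Kᵢ−1)) = 0.
g(0) = ΣzᵢKᵢ − 1 = 0.656 and g(1) = 1 − Σzᵢ/Kᵢ = -0.568, so a root lies in (0, 1).
Newton iteration, β⁰ = 0.5:
  β = 0.500: g = 0.0544, g' = -0.790 → β = 0.569
  β = 0.569: g = -0.0005, g' = -0.810 → β = 0.568
Converged at β = 0.568.
Compositions from xᵢ = zᵢ/(1+β(Kᵢ−1)), yᵢ = Kᵢxᵢ:
  A: x = 0.100, y = 0.394
  B: x = 0.169, y = 0.199
  C: x = 0.245, y = 0.285
  D: x = 0.486, y = 0.122

y_B = 0.199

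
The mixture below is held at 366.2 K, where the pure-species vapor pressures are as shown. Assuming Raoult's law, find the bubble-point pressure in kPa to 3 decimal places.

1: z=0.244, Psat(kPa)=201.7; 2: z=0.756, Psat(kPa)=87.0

Pbub = 114.987 kPa

At the bubble point ψ → 0, so ΣzᵢKᵢ = 1 with Kᵢ = Pᵢˢᵃᵗ/P ⇒ P = ΣzᵢPᵢˢᵃᵗ.
P = 0.244·201.7 + 0.756·87.0 = 114.987 kPa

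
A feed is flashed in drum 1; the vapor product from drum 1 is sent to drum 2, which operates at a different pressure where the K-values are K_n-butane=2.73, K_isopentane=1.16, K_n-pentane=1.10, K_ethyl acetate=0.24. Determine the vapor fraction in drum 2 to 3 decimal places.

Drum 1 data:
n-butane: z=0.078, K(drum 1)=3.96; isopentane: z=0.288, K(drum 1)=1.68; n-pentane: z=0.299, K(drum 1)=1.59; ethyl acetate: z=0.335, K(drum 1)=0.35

Drum 1:
Rachford–Rice: g(ψ₁) = Σ zᵢ(Kᵢ−1)/(1+ψ₁(Kᵢ−1)) = 0.
Feasibility: ΣzᵢKᵢ = 1.385, Σzᵢ/Kᵢ = 1.336 — both > 1, two phases present.
Newton–Raphson from ψ₁ = 0.5:
  ψ₁ = 0.500: g = 0.0529, g' = -0.558 → ψ₁ = 0.595
  ψ₁ = 0.595: g = -0.0013, g' = -0.590 → ψ₁ = 0.593
Converged at ψ₁ = 0.593.
Drum-1 compositions:
  n-butane: x = 0.028, y = 0.112
  isopentane: x = 0.205, y = 0.345
  n-pentane: x = 0.222, y = 0.352
  ethyl acetate: x = 0.545, y = 0.191
Drum-2 feed = drum-1 vapor: z₂ = (0.1122, 0.3449, 0.3523, 0.1907).
Drum 2:
Rachford–Rice: g(ψ₂) = Σ zᵢ(Kᵢ−1)/(1+ψ₂(Kᵢ−1)) = 0.
Check two-phase: ΣzᵢKᵢ = 1.140 > 1 and Σzᵢ/Kᵢ = 1.453 > 1, so g(0) = 0.140 > 0 and g(1) = -0.453 < 0.
Iterate (Newton) starting at ψ₂ = 0.5:
  ψ₂ = 0.500: g = -0.0451, g' = -0.394 → ψ₂ = 0.386
  ψ₂ = 0.386: g = -0.0027, g' = -0.352 → ψ₂ = 0.378
Converged at ψ₂ = 0.378.
  n-butane: x = 0.068, y = 0.185
  isopentane: x = 0.325, y = 0.377
  n-pentane: x = 0.339, y = 0.373
  ethyl acetate: x = 0.268, y = 0.064

V/F (drum 2) = 0.378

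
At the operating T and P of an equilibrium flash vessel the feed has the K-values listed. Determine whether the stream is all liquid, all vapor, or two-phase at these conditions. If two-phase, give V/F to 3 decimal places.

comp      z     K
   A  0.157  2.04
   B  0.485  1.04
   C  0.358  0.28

all liquid

ΣzᵢKᵢ = 0.925; Σzᵢ/Kᵢ = 1.822.
Since ΣzᵢKᵢ < 1 the mixture is below its bubble point — single liquid phase.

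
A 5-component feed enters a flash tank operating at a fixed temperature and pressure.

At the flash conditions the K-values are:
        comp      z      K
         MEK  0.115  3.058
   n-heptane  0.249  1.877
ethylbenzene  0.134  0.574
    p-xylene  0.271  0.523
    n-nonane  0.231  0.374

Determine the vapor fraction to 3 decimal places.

Let ψ = V/F and solve Σ zᵢ(Kᵢ−1)/(1+ψ(Kᵢ−1)) = 0.
Check two-phase: ΣzᵢKᵢ = 1.124 > 1 and Σzᵢ/Kᵢ = 1.540 > 1, so g(0) = 0.124 > 0 and g(1) = -0.540 < 0.
Newton–Raphson from ψ = 0.5:
  ψ = 0.500: g = -0.1843, g' = -0.548 → ψ = 0.164
  ψ = 0.164: g = 0.0052, g' = -0.632 → ψ = 0.172
Converged at ψ = 0.172.

ψ = 0.172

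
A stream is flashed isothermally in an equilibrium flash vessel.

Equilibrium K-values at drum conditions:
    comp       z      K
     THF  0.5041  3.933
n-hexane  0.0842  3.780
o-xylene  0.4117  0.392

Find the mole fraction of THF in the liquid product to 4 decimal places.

Material balance + equilibrium reduce to Σ zᵢ(Kᵢ−1)/(1+ψ(Kᵢ−1)) = 0.
g(0) = ΣzᵢKᵢ − 1 = 1.4623 and g(1) = 1 − Σzᵢ/Kᵢ = -0.2007, so a root lies in (0, 1).
Newton iteration, ψ⁰ = 0.37:
  ψ = 0.3700: g = 0.50147, g' = -1.4088 → ψ = 0.7260
  ψ = 0.7260: g = 0.10196, g' = -1.0020 → ψ = 0.8277
  ψ = 0.8277: g = -0.00163, g' = -1.0456 → ψ = 0.8261
Converged at ψ = 0.8261.
Compositions from xᵢ = zᵢ/(1+ψ(Kᵢ−1)), yᵢ = Kᵢxᵢ:
  THF: x = 0.1473, y = 0.5792
  n-hexane: x = 0.0255, y = 0.0965
  o-xylene: x = 0.8272, y = 0.3243

x_THF = 0.1473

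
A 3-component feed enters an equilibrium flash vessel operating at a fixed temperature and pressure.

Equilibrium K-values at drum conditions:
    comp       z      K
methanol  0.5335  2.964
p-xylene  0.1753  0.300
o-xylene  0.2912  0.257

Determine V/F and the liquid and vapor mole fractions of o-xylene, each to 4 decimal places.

Material balance + equilibrium reduce to Σ zᵢ(Kᵢ−1)/(1+V/F(Kᵢ−1)) = 0.
Check two-phase: ΣzᵢKᵢ = 1.7087 > 1 and Σzᵢ/Kᵢ = 1.8974 > 1, so g(0) = 0.7087 > 0 and g(1) = -0.8974 < 0.
Newton–Raphson from V/F = 0.68:
  V/F = 0.6800: g = -0.22285, g' = -1.3468 → V/F = 0.5145
  V/F = 0.5145: g = -0.02091, g' = -1.1402 → V/F = 0.4962
  V/F = 0.4962: g = -0.00007, g' = -1.1328 → V/F = 0.4961
Converged at V/F = 0.4961.
Compositions from xᵢ = zᵢ/(1+V/F(Kᵢ−1)), yᵢ = Kᵢxᵢ:
  methanol: x = 0.2702, y = 0.8009
  p-xylene: x = 0.2686, y = 0.0806
  o-xylene: x = 0.4612, y = 0.1185

V/F = 0.4961, x_o-xylene = 0.4612, y_o-xylene = 0.1185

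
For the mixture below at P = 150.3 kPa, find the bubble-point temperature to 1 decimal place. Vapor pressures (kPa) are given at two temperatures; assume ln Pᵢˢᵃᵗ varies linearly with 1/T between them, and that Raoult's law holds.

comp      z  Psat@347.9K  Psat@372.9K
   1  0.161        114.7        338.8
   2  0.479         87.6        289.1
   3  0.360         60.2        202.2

Bubble-point temperature: ΣzᵢPᵢˢᵃᵗ(T) = P. Interpolate ln Pᵢˢᵃᵗ = aᵢ + bᵢ/T.
  T = 347.9 K: ΣzᵢPᵢˢᵃᵗ = 82.10 kPa
  T = 372.9 K: ΣzᵢPᵢˢᵃᵗ = 265.82 kPa
  T = 360.4 K: ΣzᵢPᵢˢᵃᵗ = 150.72 kPa
  T = 354.1 K: ΣzᵢPᵢˢᵃᵗ = 111.56 kPa
  T = 357.2 K: ΣzᵢPᵢˢᵃᵗ = 129.53 kPa
  T = 358.8 K: ΣzᵢPᵢˢᵃᵗ = 139.77 kPa
Interpolating between 358.8 K and 360.4 K gives T ≈ 360.3 K.

T = 360.3 K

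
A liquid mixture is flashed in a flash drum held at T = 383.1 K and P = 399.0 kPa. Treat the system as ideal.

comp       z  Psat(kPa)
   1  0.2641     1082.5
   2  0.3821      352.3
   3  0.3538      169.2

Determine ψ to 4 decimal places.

ψ = 0.3120

Raoult's law: Kᵢ = Pᵢˢᵃᵗ/P = Pᵢˢᵃᵗ/399.0.
  K_1 = 1082.5/399.0 = 2.713033, K_2 = 352.3/399.0 = 0.882957, K_3 = 169.2/399.0 = 0.424060
Let ψ = V/F and solve Σ zᵢ(Kᵢ−1)/(1+ψ(Kᵢ−1)) = 0.
Feasibility: ΣzᵢKᵢ = 1.2039, Σzᵢ/Kᵢ = 1.3644 — both > 1, two phases present.
Newton iteration, ψ⁰ = 0.33:
  ψ = 0.3300: g = -0.00908, g' = -0.5009 → ψ = 0.3119
  ψ = 0.3119: g = 0.00007, g' = -0.5092 → ψ = 0.3120
Converged at ψ = 0.3120.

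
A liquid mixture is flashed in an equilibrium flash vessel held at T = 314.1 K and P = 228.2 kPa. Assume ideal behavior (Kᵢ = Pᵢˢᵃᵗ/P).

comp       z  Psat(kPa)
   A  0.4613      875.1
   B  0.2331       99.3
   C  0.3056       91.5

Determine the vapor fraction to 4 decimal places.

ψ = 0.5992

Raoult's law: Kᵢ = Pᵢˢᵃᵗ/P = Pᵢˢᵃᵗ/228.2.
  K_A = 875.1/228.2 = 3.834794, K_B = 99.3/228.2 = 0.435145, K_C = 91.5/228.2 = 0.400964
Newton–Raphson from ψ = 0.44:
  ψ = 0.4400: g = 0.15809, g' = -1.0679 → ψ = 0.5880
  ψ = 0.5880: g = 0.01056, g' = -0.9493 → ψ = 0.5992
Converged at ψ = 0.5992.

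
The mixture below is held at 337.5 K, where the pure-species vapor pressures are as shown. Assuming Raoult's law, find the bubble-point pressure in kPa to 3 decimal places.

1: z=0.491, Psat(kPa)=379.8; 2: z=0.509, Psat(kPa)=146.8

At the bubble point ψ → 0, so ΣzᵢKᵢ = 1 with Kᵢ = Pᵢˢᵃᵗ/P ⇒ P = ΣzᵢPᵢˢᵃᵗ.
P = 0.491·379.8 + 0.509·146.8 = 261.203 kPa

Pbub = 261.203 kPa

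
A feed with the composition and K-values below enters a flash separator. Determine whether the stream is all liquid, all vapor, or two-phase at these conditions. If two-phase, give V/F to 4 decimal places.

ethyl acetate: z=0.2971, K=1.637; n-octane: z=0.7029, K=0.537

all liquid

ΣzᵢKᵢ = 0.8638; Σzᵢ/Kᵢ = 1.4904.
Since ΣzᵢKᵢ < 1 the mixture is below its bubble point — single liquid phase.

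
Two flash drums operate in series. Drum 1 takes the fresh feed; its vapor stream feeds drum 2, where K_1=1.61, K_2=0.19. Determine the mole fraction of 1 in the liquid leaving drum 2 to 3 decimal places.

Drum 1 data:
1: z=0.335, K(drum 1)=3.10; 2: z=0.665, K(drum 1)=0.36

Drum 1:
Let ψ₁ = V/F and solve Σ zᵢ(Kᵢ−1)/(1+ψ₁(Kᵢ−1)) = 0.
Check two-phase: ΣzᵢKᵢ = 1.278 > 1 and Σzᵢ/Kᵢ = 1.955 > 1, so g(0) = 0.278 > 0 and g(1) = -0.955 < 0.
Binary case is linear: z₁(K₁−1)(1+ψ₁(K₂−1)) + z₂(K₂−1)(1+ψ₁(K₁−1)) = 0
⇒ ψ₁ = [z₁(K₁−1)+z₂(K₂−1)] / [−(K₁−1)(K₂−1)] = 0.2779/1.3440 = 0.207
Drum-1 compositions:
  1: x = 0.234, y = 0.724
  2: x = 0.766, y = 0.276
Drum-2 feed = drum-1 vapor: z₂ = (0.7241, 0.2759).
Drum 2:
Binary case is linear: z₁(K₁−1)(1+ψ₂(K₂−1)) + z₂(K₂−1)(1+ψ₂(K₁−1)) = 0
⇒ ψ₂ = [z₁(K₁−1)+z₂(K₂−1)] / [−(K₁−1)(K₂−1)] = 0.2182/0.4941 = 0.442
  1: x = 0.570, y = 0.918
  2: x = 0.430, y = 0.082

x_1 (drum 2) = 0.570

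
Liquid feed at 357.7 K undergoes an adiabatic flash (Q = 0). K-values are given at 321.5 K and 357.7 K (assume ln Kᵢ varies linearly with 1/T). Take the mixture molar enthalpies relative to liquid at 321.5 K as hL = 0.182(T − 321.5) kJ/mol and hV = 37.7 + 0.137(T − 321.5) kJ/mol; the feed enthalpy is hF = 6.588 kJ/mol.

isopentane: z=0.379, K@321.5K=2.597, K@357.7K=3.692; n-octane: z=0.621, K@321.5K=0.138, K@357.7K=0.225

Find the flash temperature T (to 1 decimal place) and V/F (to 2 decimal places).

T = 332.1 K, V/F = 0.13

Adiabatic flash: solve Rachford–Rice at each trial T, then check hF = ψ·hV(T) + (1−ψ)·hL(T).
  T = 321.5 K: K = (2.597, 0.138), RR gives ψ = 0.051, H_out = 1.916 kJ/mol
  T = 357.7 K: K = (3.692, 0.225), RR gives ψ = 0.258, H_out = 15.907 kJ/mol
  T = 339.6 K: K = (3.126, 0.179), RR gives ψ = 0.169, H_out = 9.536 kJ/mol
  T = 330.6 K: K = (2.858, 0.158), RR gives ψ = 0.116, H_out = 5.969 kJ/mol
  T = 335.1 K: K = (2.991, 0.168), RR gives ψ = 0.143, H_out = 7.797 kJ/mol
  T = 332.9 K: K = (2.925, 0.163), RR gives ψ = 0.130, H_out = 6.915 kJ/mol
Linear interpolation between T = 330.6 (H_out = 5.969) and T = 332.9 (H_out = 6.915) on hF = 6.588 gives T ≈ 332.1 K, at which ψ = 0.13.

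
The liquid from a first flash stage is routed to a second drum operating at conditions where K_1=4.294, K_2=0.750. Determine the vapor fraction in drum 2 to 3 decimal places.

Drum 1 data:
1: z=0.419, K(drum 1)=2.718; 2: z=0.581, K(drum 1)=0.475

Drum 1:
Material balance + equilibrium reduce to Σ zᵢ(Kᵢ−1)/(1+ψ₁(Kᵢ−1)) = 0.
Check two-phase: ΣzᵢKᵢ = 1.415 > 1 and Σzᵢ/Kᵢ = 1.377 > 1, so g(0) = 0.415 > 0 and g(1) = -0.377 < 0.
Newton–Raphson from ψ₁ = 0.51:
  ψ₁ = 0.510: g = -0.0329, g' = -0.650 → ψ₁ = 0.459
  ψ₁ = 0.459: g = 0.0003, g' = -0.664 → ψ₁ = 0.460
Converged at ψ₁ = 0.460.
Drum-1 compositions:
  1: x = 0.234, y = 0.636
  2: x = 0.766, y = 0.364
Drum-2 feed = drum-1 liquid: z₂ = (0.2341, 0.7659).
Drum 2:
Material balance + equilibrium reduce to Σ zᵢ(Kᵢ−1)/(1+ψ₂(Kᵢ−1)) = 0.
Check two-phase: ΣzᵢKᵢ = 1.580 > 1 and Σzᵢ/Kᵢ = 1.076 > 1, so g(0) = 0.580 > 0 and g(1) = -0.076 < 0.
Binary case is linear: z₁(K₁−1)(1+ψ₂(K₂−1)) + z₂(K₂−1)(1+ψ₂(K₁−1)) = 0
⇒ ψ₂ = [z₁(K₁−1)+z₂(K₂−1)] / [−(K₁−1)(K₂−1)] = 0.5795/0.8235 = 0.704
  1: x = 0.071, y = 0.303
  2: x = 0.929, y = 0.697

V/F (drum 2) = 0.704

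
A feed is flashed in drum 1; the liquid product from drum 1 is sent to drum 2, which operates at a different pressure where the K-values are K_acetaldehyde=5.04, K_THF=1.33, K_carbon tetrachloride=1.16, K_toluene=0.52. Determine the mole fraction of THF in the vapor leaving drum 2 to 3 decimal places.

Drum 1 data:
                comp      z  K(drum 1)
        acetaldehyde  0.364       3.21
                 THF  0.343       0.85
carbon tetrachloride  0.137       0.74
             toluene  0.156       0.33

y_THF (drum 2) = 0.400

Drum 1:
Iterate (Newton) starting at ψ₁ = 0.5:
  ψ₁ = 0.500: g = 0.1284, g' = -0.581 → ψ₁ = 0.721
  ψ₁ = 0.721: g = 0.0064, g' = -0.550 → ψ₁ = 0.733
Converged at ψ₁ = 0.733.
Drum-1 compositions:
  acetaldehyde: x = 0.139, y = 0.446
  THF: x = 0.385, y = 0.328
  carbon tetrachloride: x = 0.169, y = 0.125
  toluene: x = 0.306, y = 0.101
Drum-2 feed = drum-1 liquid: z₂ = (0.1390, 0.3854, 0.1692, 0.3064).
Drum 2:
Material balance + equilibrium reduce to Σ zᵢ(Kᵢ−1)/(1+ψ₂(Kᵢ−1)) = 0.
Check two-phase: ΣzᵢKᵢ = 1.569 > 1 and Σzᵢ/Kᵢ = 1.053 > 1, so g(0) = 0.569 > 0 and g(1) = -0.053 < 0.
Iterate (Newton) starting at ψ₂ = 0.5:
  ψ₂ = 0.500: g = 0.1266, g' = -0.406 → ψ₂ = 0.812
  ψ₂ = 0.812: g = 0.0143, g' = -0.343 → ψ₂ = 0.854
Converged at ψ₂ = 0.854.
  acetaldehyde: x = 0.031, y = 0.157
  THF: x = 0.301, y = 0.400
  carbon tetrachloride: x = 0.149, y = 0.173
  toluene: x = 0.519, y = 0.270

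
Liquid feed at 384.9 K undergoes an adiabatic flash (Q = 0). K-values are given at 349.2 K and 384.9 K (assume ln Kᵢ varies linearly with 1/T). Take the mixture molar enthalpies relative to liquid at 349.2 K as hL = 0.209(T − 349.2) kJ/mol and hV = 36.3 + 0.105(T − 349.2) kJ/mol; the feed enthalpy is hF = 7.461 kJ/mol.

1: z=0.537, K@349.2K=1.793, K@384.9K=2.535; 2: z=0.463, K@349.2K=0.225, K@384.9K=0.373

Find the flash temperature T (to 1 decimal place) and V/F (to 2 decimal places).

Adiabatic flash: solve Rachford–Rice at each trial T, then check hF = ψ·hV(T) + (1−ψ)·hL(T).
  T = 349.2 K: K = (1.793, 0.225), RR gives ψ = 0.109, H_out = 3.958 kJ/mol
  T = 384.9 K: K = (2.535, 0.373), RR gives ψ = 0.555, H_out = 25.542 kJ/mol
  T = 367.0 K: K = (2.149, 0.293), RR gives ψ = 0.357, H_out = 16.006 kJ/mol
  T = 358.1 K: K = (1.967, 0.258), RR gives ψ = 0.245, H_out = 10.517 kJ/mol
  T = 353.6 K: K = (1.878, 0.241), RR gives ψ = 0.180, H_out = 7.376 kJ/mol
  T = 355.9 K: K = (1.924, 0.249), RR gives ψ = 0.214, H_out = 9.020 kJ/mol
Linear interpolation between T = 353.6 (H_out = 7.376) and T = 355.9 (H_out = 9.020) on hF = 7.461 gives T ≈ 353.7 K, at which ψ = 0.18.

T = 353.7 K, V/F = 0.18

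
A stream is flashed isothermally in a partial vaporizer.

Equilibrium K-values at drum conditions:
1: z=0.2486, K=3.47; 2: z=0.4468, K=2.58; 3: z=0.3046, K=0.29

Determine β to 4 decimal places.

Rachford–Rice: g(β) = Σ zᵢ(Kᵢ−1)/(1+β(Kᵢ−1)) = 0.
Feasibility: ΣzᵢKᵢ = 2.1037, Σzᵢ/Kᵢ = 1.2952 — both > 1, two phases present.
Newton–Raphson from β = 0.59:
  β = 0.5900: g = 0.24308, g' = -1.0047 → β = 0.8319
  β = 0.8319: g = -0.02235, g' = -1.2872 → β = 0.8146
  β = 0.8146: g = -0.00038, g' = -1.2441 → β = 0.8143
Converged at β = 0.8143.

β = 0.8143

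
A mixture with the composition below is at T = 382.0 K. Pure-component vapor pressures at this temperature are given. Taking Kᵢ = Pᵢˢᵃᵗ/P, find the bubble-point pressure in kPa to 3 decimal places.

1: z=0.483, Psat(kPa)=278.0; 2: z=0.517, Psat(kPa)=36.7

Pbub = 153.248 kPa

At the bubble point ψ → 0, so ΣzᵢKᵢ = 1 with Kᵢ = Pᵢˢᵃᵗ/P ⇒ P = ΣzᵢPᵢˢᵃᵗ.
P = 0.483·278.0 + 0.517·36.7 = 153.248 kPa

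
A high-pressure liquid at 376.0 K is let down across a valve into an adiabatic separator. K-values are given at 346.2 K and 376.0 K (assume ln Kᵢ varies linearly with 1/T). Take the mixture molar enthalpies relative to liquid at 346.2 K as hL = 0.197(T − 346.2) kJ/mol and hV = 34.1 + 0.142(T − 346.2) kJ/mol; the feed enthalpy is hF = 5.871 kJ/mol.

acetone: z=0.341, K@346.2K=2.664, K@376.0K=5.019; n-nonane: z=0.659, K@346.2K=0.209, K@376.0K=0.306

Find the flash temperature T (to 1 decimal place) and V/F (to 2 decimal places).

Adiabatic flash: solve Rachford–Rice at each trial T, then check hF = ψ·hV(T) + (1−ψ)·hL(T).
  T = 346.2 K: K = (2.664, 0.209), RR gives ψ = 0.035, H_out = 1.196 kJ/mol
  T = 376.0 K: K = (5.019, 0.306), RR gives ψ = 0.327, H_out = 16.498 kJ/mol
  T = 361.1 K: K = (3.705, 0.255), RR gives ψ = 0.214, H_out = 10.057 kJ/mol
  T = 353.6 K: K = (3.149, 0.231), RR gives ψ = 0.137, H_out = 6.069 kJ/mol
  T = 349.9 K: K = (2.899, 0.220), RR gives ψ = 0.090, H_out = 3.783 kJ/mol
  T = 351.8 K: K = (3.025, 0.226), RR gives ψ = 0.115, H_out = 4.989 kJ/mol
Linear interpolation between T = 351.8 (H_out = 4.989) and T = 353.6 (H_out = 6.069) on hF = 5.871 gives T ≈ 353.3 K, at which ψ = 0.13.

T = 353.3 K, V/F = 0.13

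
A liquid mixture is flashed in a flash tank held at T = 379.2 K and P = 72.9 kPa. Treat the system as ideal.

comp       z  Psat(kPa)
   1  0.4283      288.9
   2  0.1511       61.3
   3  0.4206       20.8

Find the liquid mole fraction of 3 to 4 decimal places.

x_3 = 0.6659

Raoult's law: Kᵢ = Pᵢˢᵃᵗ/P = Pᵢˢᵃᵗ/72.9.
  K_1 = 288.9/72.9 = 3.962963, K_2 = 61.3/72.9 = 0.840878, K_3 = 20.8/72.9 = 0.285322
Rachford–Rice: g(V/F) = Σ zᵢ(Kᵢ−1)/(1+V/F(Kᵢ−1)) = 0.
Feasibility: ΣzᵢKᵢ = 1.9444, Σzᵢ/Kᵢ = 1.7619 — both > 1, two phases present.
Newton–Raphson from V/F = 0.43:
  V/F = 0.4300: g = 0.09828, g' = -1.1792 → V/F = 0.5133
  V/F = 0.5133: g = 0.00242, g' = -1.1321 → V/F = 0.5155
Converged at V/F = 0.5155.
Compositions from xᵢ = zᵢ/(1+V/F(Kᵢ−1)), yᵢ = Kᵢxᵢ:
  1: x = 0.1695, y = 0.6716
  2: x = 0.1646, y = 0.1384
  3: x = 0.6659, y = 0.1900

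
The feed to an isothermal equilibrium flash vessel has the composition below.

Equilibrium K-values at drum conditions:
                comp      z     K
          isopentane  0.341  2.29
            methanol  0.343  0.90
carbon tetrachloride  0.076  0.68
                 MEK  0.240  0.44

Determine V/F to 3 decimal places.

V/F = 0.543

Newton iteration, V/F⁰ = 0.5:
  V/F = 0.500: g = 0.0157, g' = -0.370 → V/F = 0.542
  V/F = 0.542: g = 0.0001, g' = -0.367 → V/F = 0.543
Converged at V/F = 0.543.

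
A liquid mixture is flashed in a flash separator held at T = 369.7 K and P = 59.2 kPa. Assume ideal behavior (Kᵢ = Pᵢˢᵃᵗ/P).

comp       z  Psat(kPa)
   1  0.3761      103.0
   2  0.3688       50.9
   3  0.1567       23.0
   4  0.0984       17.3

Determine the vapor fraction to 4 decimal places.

ψ = 0.1964

Raoult's law: Kᵢ = Pᵢˢᵃᵗ/P = Pᵢˢᵃᵗ/59.2.
  K_1 = 103.0/59.2 = 1.739865, K_2 = 50.9/59.2 = 0.859797, K_3 = 23.0/59.2 = 0.388514, K_4 = 17.3/59.2 = 0.292230
Iterate (Newton) starting at ψ = 0.5:
  ψ = 0.5000: g = -0.09829, g' = -0.3577 → ψ = 0.2252
  ψ = 0.2252: g = -0.00885, g' = -0.3076 → ψ = 0.1964
Converged at ψ = 0.1964.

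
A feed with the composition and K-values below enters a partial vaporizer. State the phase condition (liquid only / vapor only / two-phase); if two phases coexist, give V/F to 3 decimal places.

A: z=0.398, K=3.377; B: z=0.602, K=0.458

two-phase, V/F = 0.481

ΣzᵢKᵢ = 1.620; Σzᵢ/Kᵢ = 1.432.
Both exceed 1, so a two-phase solution exists.
Material balance + equilibrium reduce to Σ zᵢ(Kᵢ−1)/(1+ψ(Kᵢ−1)) = 0.
Binary case is linear: z₁(K₁−1)(1+ψ(K₂−1)) + z₂(K₂−1)(1+ψ(K₁−1)) = 0
⇒ ψ = [z₁(K₁−1)+z₂(K₂−1)] / [−(K₁−1)(K₂−1)] = 0.6198/1.2883 = 0.481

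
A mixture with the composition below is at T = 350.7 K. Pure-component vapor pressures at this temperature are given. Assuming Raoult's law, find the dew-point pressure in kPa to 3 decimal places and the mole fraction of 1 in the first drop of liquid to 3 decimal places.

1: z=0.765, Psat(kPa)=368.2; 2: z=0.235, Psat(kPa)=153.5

At the dew point ψ → 1, so Σzᵢ/Kᵢ = 1 with Kᵢ = Pᵢˢᵃᵗ/P ⇒ 1/P = Σzᵢ/Pᵢˢᵃᵗ.
1/P = 0.765/368.2 + 0.235/153.5 = 0.003609 ⇒ P = 277.114 kPa
xᵢ = zᵢP/Pᵢˢᵃᵗ ⇒ x_1 = 0.765·277.114/368.2 = 0.576

Pdew = 277.114 kPa, x_1 = 0.576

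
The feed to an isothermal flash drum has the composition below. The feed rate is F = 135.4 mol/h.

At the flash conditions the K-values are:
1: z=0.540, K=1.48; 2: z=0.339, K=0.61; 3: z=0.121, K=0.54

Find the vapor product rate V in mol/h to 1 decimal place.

Material balance + equilibrium reduce to Σ zᵢ(Kᵢ−1)/(1+β(Kᵢ−1)) = 0.
g(0) = ΣzᵢKᵢ − 1 = 0.071 and g(1) = 1 − Σzᵢ/Kᵢ = -0.145, so a root lies in (0, 1).
Iterate (Newton) starting at β = 0.5:
  β = 0.500: g = -0.0275, g' = -0.204 → β = 0.365
  β = 0.365: g = -0.0005, g' = -0.197 → β = 0.363
Converged at β = 0.363.
Then V = β·F = 0.3625·135.4 = 49.1 mol/h and L = F − V = 86.3 mol/h.

V = 49.1 mol/h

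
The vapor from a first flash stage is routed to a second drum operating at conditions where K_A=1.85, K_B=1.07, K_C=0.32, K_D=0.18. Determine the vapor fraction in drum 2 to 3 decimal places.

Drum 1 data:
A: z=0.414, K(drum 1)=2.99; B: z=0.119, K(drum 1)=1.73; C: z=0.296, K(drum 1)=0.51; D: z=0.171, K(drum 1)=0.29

Drum 1:
Material balance + equilibrium reduce to Σ zᵢ(Kᵢ−1)/(1+ψ₁(Kᵢ−1)) = 0.
Feasibility: ΣzᵢKᵢ = 1.644, Σzᵢ/Kᵢ = 1.377 — both > 1, two phases present.
Newton iteration, ψ₁⁰ = 0.5:
  ψ₁ = 0.500: g = 0.0963, g' = -0.778 → ψ₁ = 0.624
Converged at ψ₁ = 0.624.
Drum-1 compositions:
  A: x = 0.185, y = 0.552
  B: x = 0.082, y = 0.141
  C: x = 0.426, y = 0.218
  D: x = 0.307, y = 0.089
Drum-2 feed = drum-1 vapor: z₂ = (0.5520, 0.1414, 0.2175, 0.0891).
Drum 2:
Rachford–Rice: g(ψ₂) = Σ zᵢ(Kᵢ−1)/(1+ψ₂(Kᵢ−1)) = 0.
Check two-phase: ΣzᵢKᵢ = 1.258 > 1 and Σzᵢ/Kᵢ = 1.605 > 1, so g(0) = 0.258 > 0 and g(1) = -0.605 < 0.
Iterate (Newton) starting at ψ₂ = 0.41:
  ψ₂ = 0.410: g = 0.0425, g' = -0.549 → ψ₂ = 0.487
  ψ₂ = 0.487: g = -0.0015, g' = -0.591 → ψ₂ = 0.485
Converged at ψ₂ = 0.485.
  A: x = 0.391, y = 0.723
  B: x = 0.137, y = 0.146
  C: x = 0.324, y = 0.104
  D: x = 0.148, y = 0.027

V/F (drum 2) = 0.485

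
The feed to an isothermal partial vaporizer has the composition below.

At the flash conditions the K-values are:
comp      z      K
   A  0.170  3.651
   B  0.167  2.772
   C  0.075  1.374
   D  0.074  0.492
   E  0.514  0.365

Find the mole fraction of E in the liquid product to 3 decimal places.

Material balance + equilibrium reduce to Σ zᵢ(Kᵢ−1)/(1+ψ(Kᵢ−1)) = 0.
Check two-phase: ΣzᵢKᵢ = 1.411 > 1 and Σzᵢ/Kᵢ = 1.720 > 1, so g(0) = 0.411 > 0 and g(1) = -0.720 < 0.
Newton iteration, ψ⁰ = 0.3:
  ψ = 0.300: g = 0.0219, g' = -0.946 → ψ = 0.323
Converged at ψ = 0.323.
Compositions from xᵢ = zᵢ/(1+ψ(Kᵢ−1)), yᵢ = Kᵢxᵢ:
  A: x = 0.092, y = 0.334
  B: x = 0.106, y = 0.294
  C: x = 0.067, y = 0.092
  D: x = 0.089, y = 0.044
  E: x = 0.647, y = 0.236

x_E = 0.647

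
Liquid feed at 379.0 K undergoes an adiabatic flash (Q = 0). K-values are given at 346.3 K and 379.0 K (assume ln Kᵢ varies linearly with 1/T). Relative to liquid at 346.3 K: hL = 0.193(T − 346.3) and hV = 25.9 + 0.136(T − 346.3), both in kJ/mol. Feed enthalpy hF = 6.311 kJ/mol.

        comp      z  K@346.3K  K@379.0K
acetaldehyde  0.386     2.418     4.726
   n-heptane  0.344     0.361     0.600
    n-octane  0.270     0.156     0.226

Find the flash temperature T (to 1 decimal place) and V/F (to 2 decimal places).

T = 352.5 K, V/F = 0.20

Adiabatic flash: solve Rachford–Rice at each trial T, then check hF = ψ·hV(T) + (1−ψ)·hL(T).
  T = 346.3 K: K = (2.418, 0.361, 0.156), RR gives ψ = 0.096, H_out = 2.476 kJ/mol
  T = 379.0 K: K = (4.726, 0.600, 0.226), RR gives ψ = 0.491, H_out = 18.113 kJ/mol
  T = 362.6 K: K = (3.428, 0.470, 0.189), RR gives ψ = 0.331, H_out = 11.402 kJ/mol
  T = 354.5 K: K = (2.894, 0.414, 0.172), RR gives ψ = 0.230, H_out = 7.434 kJ/mol
  T = 350.4 K: K = (2.648, 0.387, 0.164), RR gives ψ = 0.168, H_out = 5.114 kJ/mol
  T = 352.4 K: K = (2.766, 0.400, 0.168), RR gives ψ = 0.200, H_out = 6.279 kJ/mol
Linear interpolation between T = 352.4 (H_out = 6.279) and T = 354.5 (H_out = 7.434) on hF = 6.311 gives T ≈ 352.5 K, at which ψ = 0.20.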